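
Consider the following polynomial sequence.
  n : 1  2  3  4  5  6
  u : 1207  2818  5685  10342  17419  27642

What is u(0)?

Δ: 1611, 2867, 4657, 7077, 10223
Δ²: 1256, 1790, 2420, 3146
Δ³: 534, 630, 726
Δ⁴: 96, 96
The fourth differences are constant at 96.
Work back: 534 − 96 = 438;  1256 − 438 = 818;  1611 − 818 = 793;  1207 − 793 = 414

414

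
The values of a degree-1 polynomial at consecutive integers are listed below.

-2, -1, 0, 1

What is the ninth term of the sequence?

D1: 1, 1, 1
Constant first difference = 1, so extend:
1 + 1 = 2
2 + 1 = 3
3 + 1 = 4
4 + 1 = 5
5 + 1 = 6

6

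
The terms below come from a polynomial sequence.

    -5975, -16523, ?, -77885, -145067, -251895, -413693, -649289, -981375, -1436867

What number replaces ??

Using the last 7 terms:
-67182, -106828, -161798, -235596, -332086, -455492
-39646, -54970, -73798, -96490, -123406
-15324, -18828, -22692, -26916
-3504, -3864, -4224
-360, -360
Constant fifth difference = -360.
Extend backward: -3504 + 360 = -3144;  -15324 + 3144 = -12180;  -39646 + 12180 = -27466;  -67182 + 27466 = -39716;  -77885 + 39716 = -38169

-38169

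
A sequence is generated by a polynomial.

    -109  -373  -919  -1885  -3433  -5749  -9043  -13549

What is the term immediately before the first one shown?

-13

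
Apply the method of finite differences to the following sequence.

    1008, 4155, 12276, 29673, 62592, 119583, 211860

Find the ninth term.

3147 , 8121 , 17397 , 32919 , 56991 , 92277
4974 , 9276 , 15522 , 24072 , 35286
4302 , 6246 , 8550 , 11214
1944 , 2304 , 2664
360 , 360
Constant fifth difference = 360, so extend:
2664 + 360 = 3024;  11214 + 3024 = 14238;  35286 + 14238 = 49524;  92277 + 49524 = 141801;  211860 + 141801 = 353661
3024 + 360 = 3384;  14238 + 3384 = 17622;  49524 + 17622 = 67146;  141801 + 67146 = 208947;  353661 + 208947 = 562608

562608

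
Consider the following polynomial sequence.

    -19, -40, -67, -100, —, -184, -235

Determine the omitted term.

Using the first 4 terms:
-21  -27  -33
-6  -6
Constant second difference = -6.
Extend forward: -33 − 6 = -39;  -100 − 39 = -139

-139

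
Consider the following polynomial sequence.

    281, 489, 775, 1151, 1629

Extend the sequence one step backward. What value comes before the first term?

208  286  376  478
78  90  102
12  12
The third differences are constant at 12.
Work back: 78 − 12 = 66;  208 − 66 = 142;  281 − 142 = 139

139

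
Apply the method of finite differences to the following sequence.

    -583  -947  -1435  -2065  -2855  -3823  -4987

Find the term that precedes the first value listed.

First differences: -364  -488  -630  -790  -968  -1164
Second differences: -124  -142  -160  -178  -196
Third differences: -18  -18  -18  -18
The third differences are constant at -18.
Work back: -124 + 18 = -106;  -364 + 106 = -258;  -583 + 258 = -325

-325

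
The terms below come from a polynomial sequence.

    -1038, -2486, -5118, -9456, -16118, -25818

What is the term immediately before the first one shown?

-348

First differences: -1448, -2632, -4338, -6662, -9700
Second differences: -1184, -1706, -2324, -3038
Third differences: -522, -618, -714
Fourth differences: -96, -96
The fourth differences are constant at -96.
Work back: -522 + 96 = -426;  -1184 + 426 = -758;  -1448 + 758 = -690;  -1038 + 690 = -348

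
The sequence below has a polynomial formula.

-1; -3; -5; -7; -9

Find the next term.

-11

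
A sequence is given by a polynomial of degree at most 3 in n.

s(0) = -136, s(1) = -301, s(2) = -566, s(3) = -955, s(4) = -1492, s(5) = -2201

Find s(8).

-5600

First differences: -165 , -265 , -389 , -537 , -709
Second differences: -100 , -124 , -148 , -172
Third differences: -24 , -24 , -24
Third differences constant at -24.
-172 − 24 = -196;  -709 − 196 = -905;  -2201 − 905 = -3106
-196 − 24 = -220;  -905 − 220 = -1125;  -3106 − 1125 = -4231
-220 − 24 = -244;  -1125 − 244 = -1369;  -4231 − 1369 = -5600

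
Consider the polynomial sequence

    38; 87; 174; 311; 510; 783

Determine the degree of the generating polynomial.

3

First differences: 49, 87, 137, 199, 273
Second differences: 38, 50, 62, 74
Third differences: 12, 12, 12
The third differences are constant, so the polynomial has degree 3.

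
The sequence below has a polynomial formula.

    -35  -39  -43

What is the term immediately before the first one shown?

-31

-4, -4
The first differences are constant at -4.
Work back: -35 + 4 = -31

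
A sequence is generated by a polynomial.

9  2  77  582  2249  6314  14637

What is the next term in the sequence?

29822

First differences: -7 , 75 , 505 , 1667 , 4065 , 8323
Second differences: 82 , 430 , 1162 , 2398 , 4258
Third differences: 348 , 732 , 1236 , 1860
Fourth differences: 384 , 504 , 624
Fifth differences: 120 , 120
Fifth differences constant at 120.
624 + 120 = 744;  1860 + 744 = 2604;  4258 + 2604 = 6862;  8323 + 6862 = 15185;  14637 + 15185 = 29822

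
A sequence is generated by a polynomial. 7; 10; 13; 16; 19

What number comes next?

22

D1: 3, 3, 3, 3
Constant first difference = 3, so extend:
19 + 3 = 22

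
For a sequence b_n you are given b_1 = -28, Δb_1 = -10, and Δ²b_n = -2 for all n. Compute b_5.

-80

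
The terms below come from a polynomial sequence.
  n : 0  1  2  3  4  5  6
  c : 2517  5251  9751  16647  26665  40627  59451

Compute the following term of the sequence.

84151

Δ: 2734  4500  6896  10018  13962  18824
Δ²: 1766  2396  3122  3944  4862
Δ³: 630  726  822  918
Δ⁴: 96  96  96
Constant fourth difference = 96, so extend:
918 + 96 = 1014;  4862 + 1014 = 5876;  18824 + 5876 = 24700;  59451 + 24700 = 84151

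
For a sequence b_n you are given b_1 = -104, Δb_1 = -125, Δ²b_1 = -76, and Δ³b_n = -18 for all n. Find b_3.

-430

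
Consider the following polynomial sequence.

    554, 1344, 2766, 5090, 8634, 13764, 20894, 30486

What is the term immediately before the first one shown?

First differences: 790, 1422, 2324, 3544, 5130, 7130, 9592
Second differences: 632, 902, 1220, 1586, 2000, 2462
Third differences: 270, 318, 366, 414, 462
Fourth differences: 48, 48, 48, 48
The fourth differences are constant at 48.
Work back: 270 − 48 = 222;  632 − 222 = 410;  790 − 410 = 380;  554 − 380 = 174

174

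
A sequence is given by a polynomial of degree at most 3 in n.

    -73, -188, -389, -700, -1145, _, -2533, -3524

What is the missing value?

Using the first 5 terms:
Δ: -115  -201  -311  -445
Δ²: -86  -110  -134
Δ³: -24  -24
Constant third difference = -24.
Extend forward: -134 − 24 = -158;  -445 − 158 = -603;  -1145 − 603 = -1748

-1748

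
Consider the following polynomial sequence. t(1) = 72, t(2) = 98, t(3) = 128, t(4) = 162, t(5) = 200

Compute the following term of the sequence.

242

First differences: 26, 30, 34, 38
Second differences: 4, 4, 4
The second differences are constant (4).
38 + 4 = 42;  200 + 42 = 242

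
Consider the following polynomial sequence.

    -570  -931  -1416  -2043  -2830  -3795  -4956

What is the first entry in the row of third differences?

Δ: -361, -485, -627, -787, -965, -1161
Δ²: -124, -142, -160, -178, -196
Δ³: -18, -18, -18, -18

-18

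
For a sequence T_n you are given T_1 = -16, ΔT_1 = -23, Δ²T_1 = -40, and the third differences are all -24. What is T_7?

-1234

Build the table forward from the leading diagonal:
D3: -24  -24  -24  -24  -24  -24  -24
D2: -40  -64  -88  -112  -136  -160  -184
D1: -23  -63  -127  -215  -327  -463  -623
T: -16  -39  -102  -229  -444  -771  -1234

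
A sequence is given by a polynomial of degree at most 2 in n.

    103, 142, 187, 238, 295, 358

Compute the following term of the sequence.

427

D1: 39, 45, 51, 57, 63
D2: 6, 6, 6, 6
Second differences constant at 6.
63 + 6 = 69;  358 + 69 = 427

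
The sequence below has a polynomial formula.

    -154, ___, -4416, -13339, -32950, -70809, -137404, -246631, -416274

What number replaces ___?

-1069

Using the last 7 terms:
D1: -8923  -19611  -37859  -66595  -109227  -169643
D2: -10688  -18248  -28736  -42632  -60416
D3: -7560  -10488  -13896  -17784
D4: -2928  -3408  -3888
D5: -480  -480
Constant fifth difference = -480.
Extend backward: -2928 + 480 = -2448;  -7560 + 2448 = -5112;  -10688 + 5112 = -5576;  -8923 + 5576 = -3347;  -4416 + 3347 = -1069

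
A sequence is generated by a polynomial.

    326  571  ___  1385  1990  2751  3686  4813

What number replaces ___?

918

Using the last 5 terms:
D1: 605, 761, 935, 1127
D2: 156, 174, 192
D3: 18, 18
Constant third difference = 18.
Extend backward: 156 − 18 = 138;  605 − 138 = 467;  1385 − 467 = 918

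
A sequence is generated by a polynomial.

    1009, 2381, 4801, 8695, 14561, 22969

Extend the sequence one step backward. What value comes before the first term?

331

D1: 1372  2420  3894  5866  8408
D2: 1048  1474  1972  2542
D3: 426  498  570
D4: 72  72
The fourth differences are constant at 72.
Work back: 426 − 72 = 354;  1048 − 354 = 694;  1372 − 694 = 678;  1009 − 678 = 331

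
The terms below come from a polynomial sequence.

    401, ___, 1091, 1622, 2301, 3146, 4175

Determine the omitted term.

Using the last 5 terms:
Δ: 531  679  845  1029
Δ²: 148  166  184
Δ³: 18  18
Constant third difference = 18.
Extend backward: 148 − 18 = 130;  531 − 130 = 401;  1091 − 401 = 690

690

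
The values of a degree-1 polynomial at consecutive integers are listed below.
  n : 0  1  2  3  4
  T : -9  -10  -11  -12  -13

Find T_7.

-1 , -1 , -1 , -1
First differences constant at -1.
-13 − 1 = -14
-14 − 1 = -15
-15 − 1 = -16

-16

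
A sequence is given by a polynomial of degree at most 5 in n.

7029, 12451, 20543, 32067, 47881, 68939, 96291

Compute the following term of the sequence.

131083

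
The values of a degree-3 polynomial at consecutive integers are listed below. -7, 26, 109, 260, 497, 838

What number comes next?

First differences: 33, 83, 151, 237, 341
Second differences: 50, 68, 86, 104
Third differences: 18, 18, 18
The third differences are constant (18).
104 + 18 = 122;  341 + 122 = 463;  838 + 463 = 1301

1301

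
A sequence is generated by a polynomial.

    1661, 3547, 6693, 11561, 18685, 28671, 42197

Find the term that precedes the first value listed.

First differences: 1886  3146  4868  7124  9986  13526
Second differences: 1260  1722  2256  2862  3540
Third differences: 462  534  606  678
Fourth differences: 72  72  72
The fourth differences are constant at 72.
Work back: 462 − 72 = 390;  1260 − 390 = 870;  1886 − 870 = 1016;  1661 − 1016 = 645

645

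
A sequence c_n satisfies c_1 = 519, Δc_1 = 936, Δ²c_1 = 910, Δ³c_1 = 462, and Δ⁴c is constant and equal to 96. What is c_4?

6519

Build the table forward from the leading diagonal:
Fourth differences: 96, 96, 96, 96
Third differences: 462, 558, 654, 750
Second differences: 910, 1372, 1930, 2584
First differences: 936, 1846, 3218, 5148
c: 519, 1455, 3301, 6519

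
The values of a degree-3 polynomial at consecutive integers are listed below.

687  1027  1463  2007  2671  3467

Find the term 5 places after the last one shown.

Δ: 340  436  544  664  796
Δ²: 96  108  120  132
Δ³: 12  12  12
Constant third difference = 12, so extend:
132 + 12 = 144;  796 + 144 = 940;  3467 + 940 = 4407
144 + 12 = 156;  940 + 156 = 1096;  4407 + 1096 = 5503
156 + 12 = 168;  1096 + 168 = 1264;  5503 + 1264 = 6767
168 + 12 = 180;  1264 + 180 = 1444;  6767 + 1444 = 8211
180 + 12 = 192;  1444 + 192 = 1636;  8211 + 1636 = 9847

9847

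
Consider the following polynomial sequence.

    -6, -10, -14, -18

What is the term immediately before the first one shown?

-2

First differences: -4  -4  -4
The first differences are constant at -4.
Work back: -6 + 4 = -2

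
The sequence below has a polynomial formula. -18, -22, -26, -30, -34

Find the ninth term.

-50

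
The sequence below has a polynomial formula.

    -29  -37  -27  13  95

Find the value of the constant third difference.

First differences: -8, 10, 40, 82
Second differences: 18, 30, 42
Third differences: 12, 12

12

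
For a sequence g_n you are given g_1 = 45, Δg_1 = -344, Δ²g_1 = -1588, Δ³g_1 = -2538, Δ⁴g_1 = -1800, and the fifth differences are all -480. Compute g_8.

Build the table forward from the leading diagonal:
Fifth differences: -480, -480, -480, -480, -480, -480, -480, -480
Fourth differences: -1800, -2280, -2760, -3240, -3720, -4200, -4680, -5160
Third differences: -2538, -4338, -6618, -9378, -12618, -16338, -20538, -25218
Second differences: -1588, -4126, -8464, -15082, -24460, -37078, -53416, -73954
First differences: -344, -1932, -6058, -14522, -29604, -54064, -91142, -144558
g: 45, -299, -2231, -8289, -22811, -52415, -106479, -197621

-197621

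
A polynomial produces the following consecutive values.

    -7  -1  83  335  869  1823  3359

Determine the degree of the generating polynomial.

4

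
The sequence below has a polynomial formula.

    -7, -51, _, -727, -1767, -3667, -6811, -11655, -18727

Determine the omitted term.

-235

Using the last 6 terms:
First differences: -1040  -1900  -3144  -4844  -7072
Second differences: -860  -1244  -1700  -2228
Third differences: -384  -456  -528
Fourth differences: -72  -72
Constant fourth difference = -72.
Extend backward: -384 + 72 = -312;  -860 + 312 = -548;  -1040 + 548 = -492;  -727 + 492 = -235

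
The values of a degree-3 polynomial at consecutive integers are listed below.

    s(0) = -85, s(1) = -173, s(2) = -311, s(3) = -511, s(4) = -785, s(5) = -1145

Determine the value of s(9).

-3685

D1: -88, -138, -200, -274, -360
D2: -50, -62, -74, -86
D3: -12, -12, -12
Constant third difference = -12, so extend:
-86 − 12 = -98;  -360 − 98 = -458;  -1145 − 458 = -1603
-98 − 12 = -110;  -458 − 110 = -568;  -1603 − 568 = -2171
-110 − 12 = -122;  -568 − 122 = -690;  -2171 − 690 = -2861
-122 − 12 = -134;  -690 − 134 = -824;  -2861 − 824 = -3685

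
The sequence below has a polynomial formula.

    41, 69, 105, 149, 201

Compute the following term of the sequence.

261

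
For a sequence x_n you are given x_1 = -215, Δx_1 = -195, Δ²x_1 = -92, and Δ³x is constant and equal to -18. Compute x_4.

-1094

Build the table forward from the leading diagonal:
Third differences: -18, -18, -18, -18
Second differences: -92, -110, -128, -146
First differences: -195, -287, -397, -525
x: -215, -410, -697, -1094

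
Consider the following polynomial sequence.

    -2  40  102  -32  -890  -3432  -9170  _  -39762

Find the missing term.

-20288

Using the first 7 terms:
42, 62, -134, -858, -2542, -5738
20, -196, -724, -1684, -3196
-216, -528, -960, -1512
-312, -432, -552
-120, -120
Constant fifth difference = -120.
Extend forward: -552 − 120 = -672;  -1512 − 672 = -2184;  -3196 − 2184 = -5380;  -5738 − 5380 = -11118;  -9170 − 11118 = -20288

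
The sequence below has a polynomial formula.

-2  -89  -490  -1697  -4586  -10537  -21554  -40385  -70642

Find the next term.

D1: -87, -401, -1207, -2889, -5951, -11017, -18831, -30257
D2: -314, -806, -1682, -3062, -5066, -7814, -11426
D3: -492, -876, -1380, -2004, -2748, -3612
D4: -384, -504, -624, -744, -864
D5: -120, -120, -120, -120
Fifth differences constant at -120.
-864 − 120 = -984;  -3612 − 984 = -4596;  -11426 − 4596 = -16022;  -30257 − 16022 = -46279;  -70642 − 46279 = -116921

-116921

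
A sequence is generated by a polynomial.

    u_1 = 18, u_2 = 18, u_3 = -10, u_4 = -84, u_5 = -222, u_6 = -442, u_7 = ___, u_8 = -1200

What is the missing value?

-762

Using the first 6 terms:
0, -28, -74, -138, -220
-28, -46, -64, -82
-18, -18, -18
Constant third difference = -18.
Extend forward: -82 − 18 = -100;  -220 − 100 = -320;  -442 − 320 = -762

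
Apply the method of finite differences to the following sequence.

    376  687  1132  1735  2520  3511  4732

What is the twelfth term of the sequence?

Δ: 311, 445, 603, 785, 991, 1221
Δ²: 134, 158, 182, 206, 230
Δ³: 24, 24, 24, 24
Constant third difference = 24, so extend:
230 + 24 = 254;  1221 + 254 = 1475;  4732 + 1475 = 6207
254 + 24 = 278;  1475 + 278 = 1753;  6207 + 1753 = 7960
278 + 24 = 302;  1753 + 302 = 2055;  7960 + 2055 = 10015
302 + 24 = 326;  2055 + 326 = 2381;  10015 + 2381 = 12396
326 + 24 = 350;  2381 + 350 = 2731;  12396 + 2731 = 15127

15127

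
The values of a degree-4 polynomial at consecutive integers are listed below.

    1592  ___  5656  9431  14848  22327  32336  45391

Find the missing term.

Using the last 6 terms:
3775, 5417, 7479, 10009, 13055
1642, 2062, 2530, 3046
420, 468, 516
48, 48
Constant fourth difference = 48.
Extend backward: 420 − 48 = 372;  1642 − 372 = 1270;  3775 − 1270 = 2505;  5656 − 2505 = 3151

3151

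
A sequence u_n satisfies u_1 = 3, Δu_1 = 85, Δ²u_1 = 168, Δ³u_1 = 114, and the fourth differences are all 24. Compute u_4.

Build the table forward from the leading diagonal:
Fourth differences: 24, 24, 24, 24
Third differences: 114, 138, 162, 186
Second differences: 168, 282, 420, 582
First differences: 85, 253, 535, 955
u: 3, 88, 341, 876

876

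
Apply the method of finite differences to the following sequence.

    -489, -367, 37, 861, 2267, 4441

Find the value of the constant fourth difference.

24

First differences: 122, 404, 824, 1406, 2174
Second differences: 282, 420, 582, 768
Third differences: 138, 162, 186
Fourth differences: 24, 24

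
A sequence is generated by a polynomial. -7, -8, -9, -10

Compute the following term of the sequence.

-1, -1, -1
The first differences are constant (-1).
-10 − 1 = -11

-11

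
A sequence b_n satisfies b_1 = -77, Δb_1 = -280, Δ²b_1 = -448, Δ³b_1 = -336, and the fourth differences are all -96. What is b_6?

-9797

Build the table forward from the leading diagonal:
D4: -96, -96, -96, -96, -96, -96
D3: -336, -432, -528, -624, -720, -816
D2: -448, -784, -1216, -1744, -2368, -3088
D1: -280, -728, -1512, -2728, -4472, -6840
b: -77, -357, -1085, -2597, -5325, -9797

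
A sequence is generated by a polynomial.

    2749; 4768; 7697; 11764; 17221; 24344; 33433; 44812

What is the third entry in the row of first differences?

4067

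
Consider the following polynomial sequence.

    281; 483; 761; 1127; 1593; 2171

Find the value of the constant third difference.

Δ: 202, 278, 366, 466, 578
Δ²: 76, 88, 100, 112
Δ³: 12, 12, 12

12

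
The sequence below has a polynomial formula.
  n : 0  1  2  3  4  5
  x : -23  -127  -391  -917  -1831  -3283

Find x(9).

Δ: -104, -264, -526, -914, -1452
Δ²: -160, -262, -388, -538
Δ³: -102, -126, -150
Δ⁴: -24, -24
Fourth differences constant at -24.
-150 − 24 = -174;  -538 − 174 = -712;  -1452 − 712 = -2164;  -3283 − 2164 = -5447
-174 − 24 = -198;  -712 − 198 = -910;  -2164 − 910 = -3074;  -5447 − 3074 = -8521
-198 − 24 = -222;  -910 − 222 = -1132;  -3074 − 1132 = -4206;  -8521 − 4206 = -12727
-222 − 24 = -246;  -1132 − 246 = -1378;  -4206 − 1378 = -5584;  -12727 − 5584 = -18311

-18311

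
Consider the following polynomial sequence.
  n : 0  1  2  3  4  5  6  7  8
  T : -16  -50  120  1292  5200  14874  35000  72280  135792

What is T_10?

D1: -34  170  1172  3908  9674  20126  37280  63512
D2: 204  1002  2736  5766  10452  17154  26232
D3: 798  1734  3030  4686  6702  9078
D4: 936  1296  1656  2016  2376
D5: 360  360  360  360
Constant fifth difference = 360, so extend:
2376 + 360 = 2736;  9078 + 2736 = 11814;  26232 + 11814 = 38046;  63512 + 38046 = 101558;  135792 + 101558 = 237350
2736 + 360 = 3096;  11814 + 3096 = 14910;  38046 + 14910 = 52956;  101558 + 52956 = 154514;  237350 + 154514 = 391864

391864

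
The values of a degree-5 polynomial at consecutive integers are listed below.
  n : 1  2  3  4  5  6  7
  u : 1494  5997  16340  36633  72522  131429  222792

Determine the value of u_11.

1185564

D1: 4503 , 10343 , 20293 , 35889 , 58907 , 91363
D2: 5840 , 9950 , 15596 , 23018 , 32456
D3: 4110 , 5646 , 7422 , 9438
D4: 1536 , 1776 , 2016
D5: 240 , 240
Fifth differences constant at 240.
2016 + 240 = 2256;  9438 + 2256 = 11694;  32456 + 11694 = 44150;  91363 + 44150 = 135513;  222792 + 135513 = 358305
2256 + 240 = 2496;  11694 + 2496 = 14190;  44150 + 14190 = 58340;  135513 + 58340 = 193853;  358305 + 193853 = 552158
2496 + 240 = 2736;  14190 + 2736 = 16926;  58340 + 16926 = 75266;  193853 + 75266 = 269119;  552158 + 269119 = 821277
2736 + 240 = 2976;  16926 + 2976 = 19902;  75266 + 19902 = 95168;  269119 + 95168 = 364287;  821277 + 364287 = 1185564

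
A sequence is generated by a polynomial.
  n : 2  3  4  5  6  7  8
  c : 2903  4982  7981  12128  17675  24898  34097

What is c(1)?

2079  2999  4147  5547  7223  9199
920  1148  1400  1676  1976
228  252  276  300
24  24  24
The fourth differences are constant at 24.
Work back: 228 − 24 = 204;  920 − 204 = 716;  2079 − 716 = 1363;  2903 − 1363 = 1540

1540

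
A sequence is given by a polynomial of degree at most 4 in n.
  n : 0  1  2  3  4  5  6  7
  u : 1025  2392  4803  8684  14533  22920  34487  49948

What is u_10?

1367 , 2411 , 3881 , 5849 , 8387 , 11567 , 15461
1044 , 1470 , 1968 , 2538 , 3180 , 3894
426 , 498 , 570 , 642 , 714
72 , 72 , 72 , 72
Fourth differences constant at 72.
714 + 72 = 786;  3894 + 786 = 4680;  15461 + 4680 = 20141;  49948 + 20141 = 70089
786 + 72 = 858;  4680 + 858 = 5538;  20141 + 5538 = 25679;  70089 + 25679 = 95768
858 + 72 = 930;  5538 + 930 = 6468;  25679 + 6468 = 32147;  95768 + 32147 = 127915

127915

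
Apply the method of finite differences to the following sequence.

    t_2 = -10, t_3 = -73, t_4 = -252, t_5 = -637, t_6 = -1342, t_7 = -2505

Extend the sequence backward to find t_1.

Δ: -63  -179  -385  -705  -1163
Δ²: -116  -206  -320  -458
Δ³: -90  -114  -138
Δ⁴: -24  -24
The fourth differences are constant at -24.
Work back: -90 + 24 = -66;  -116 + 66 = -50;  -63 + 50 = -13;  -10 + 13 = 3

3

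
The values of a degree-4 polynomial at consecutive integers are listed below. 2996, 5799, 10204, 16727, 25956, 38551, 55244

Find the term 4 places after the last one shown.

180156

2803, 4405, 6523, 9229, 12595, 16693
1602, 2118, 2706, 3366, 4098
516, 588, 660, 732
72, 72, 72
Fourth differences constant at 72.
732 + 72 = 804;  4098 + 804 = 4902;  16693 + 4902 = 21595;  55244 + 21595 = 76839
804 + 72 = 876;  4902 + 876 = 5778;  21595 + 5778 = 27373;  76839 + 27373 = 104212
876 + 72 = 948;  5778 + 948 = 6726;  27373 + 6726 = 34099;  104212 + 34099 = 138311
948 + 72 = 1020;  6726 + 1020 = 7746;  34099 + 7746 = 41845;  138311 + 41845 = 180156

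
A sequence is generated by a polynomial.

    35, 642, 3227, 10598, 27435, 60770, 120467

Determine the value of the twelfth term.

1418342

607  2585  7371  16837  33335  59697
1978  4786  9466  16498  26362
2808  4680  7032  9864
1872  2352  2832
480  480
Constant fifth difference = 480, so extend:
2832 + 480 = 3312;  9864 + 3312 = 13176;  26362 + 13176 = 39538;  59697 + 39538 = 99235;  120467 + 99235 = 219702
3312 + 480 = 3792;  13176 + 3792 = 16968;  39538 + 16968 = 56506;  99235 + 56506 = 155741;  219702 + 155741 = 375443
3792 + 480 = 4272;  16968 + 4272 = 21240;  56506 + 21240 = 77746;  155741 + 77746 = 233487;  375443 + 233487 = 608930
4272 + 480 = 4752;  21240 + 4752 = 25992;  77746 + 25992 = 103738;  233487 + 103738 = 337225;  608930 + 337225 = 946155
4752 + 480 = 5232;  25992 + 5232 = 31224;  103738 + 31224 = 134962;  337225 + 134962 = 472187;  946155 + 472187 = 1418342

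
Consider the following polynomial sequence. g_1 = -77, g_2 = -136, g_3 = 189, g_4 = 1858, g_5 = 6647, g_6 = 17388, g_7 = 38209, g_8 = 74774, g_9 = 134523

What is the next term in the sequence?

226912

D1: -59  325  1669  4789  10741  20821  36565  59749
D2: 384  1344  3120  5952  10080  15744  23184
D3: 960  1776  2832  4128  5664  7440
D4: 816  1056  1296  1536  1776
D5: 240  240  240  240
The fifth differences are constant (240).
1776 + 240 = 2016;  7440 + 2016 = 9456;  23184 + 9456 = 32640;  59749 + 32640 = 92389;  134523 + 92389 = 226912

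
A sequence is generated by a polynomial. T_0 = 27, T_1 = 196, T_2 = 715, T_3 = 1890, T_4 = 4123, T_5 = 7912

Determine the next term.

13851

D1: 169  519  1175  2233  3789
D2: 350  656  1058  1556
D3: 306  402  498
D4: 96  96
The fourth differences are constant (96).
498 + 96 = 594;  1556 + 594 = 2150;  3789 + 2150 = 5939;  7912 + 5939 = 13851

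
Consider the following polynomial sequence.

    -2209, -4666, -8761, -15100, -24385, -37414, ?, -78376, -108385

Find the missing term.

Using the first 6 terms:
Δ: -2457  -4095  -6339  -9285  -13029
Δ²: -1638  -2244  -2946  -3744
Δ³: -606  -702  -798
Δ⁴: -96  -96
Constant fourth difference = -96.
Extend forward: -798 − 96 = -894;  -3744 − 894 = -4638;  -13029 − 4638 = -17667;  -37414 − 17667 = -55081

-55081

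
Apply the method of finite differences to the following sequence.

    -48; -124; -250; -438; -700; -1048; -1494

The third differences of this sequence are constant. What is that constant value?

-12

First differences: -76, -126, -188, -262, -348, -446
Second differences: -50, -62, -74, -86, -98
Third differences: -12, -12, -12, -12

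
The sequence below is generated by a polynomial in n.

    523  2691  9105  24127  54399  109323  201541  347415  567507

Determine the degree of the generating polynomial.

5

Δ: 2168, 6414, 15022, 30272, 54924, 92218, 145874, 220092
Δ²: 4246, 8608, 15250, 24652, 37294, 53656, 74218
Δ³: 4362, 6642, 9402, 12642, 16362, 20562
Δ⁴: 2280, 2760, 3240, 3720, 4200
Δ⁵: 480, 480, 480, 480
The fifth differences are constant, so the polynomial has degree 5.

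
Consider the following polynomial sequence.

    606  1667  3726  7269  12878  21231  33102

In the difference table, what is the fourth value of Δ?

5609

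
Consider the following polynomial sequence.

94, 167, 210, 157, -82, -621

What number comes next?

-1598

Δ: 73, 43, -53, -239, -539
Δ²: -30, -96, -186, -300
Δ³: -66, -90, -114
Δ⁴: -24, -24
Constant fourth difference = -24, so extend:
-114 − 24 = -138;  -300 − 138 = -438;  -539 − 438 = -977;  -621 − 977 = -1598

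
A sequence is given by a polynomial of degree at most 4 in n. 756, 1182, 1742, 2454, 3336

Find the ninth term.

8924

D1: 426, 560, 712, 882
D2: 134, 152, 170
D3: 18, 18
Third differences constant at 18.
170 + 18 = 188;  882 + 188 = 1070;  3336 + 1070 = 4406
188 + 18 = 206;  1070 + 206 = 1276;  4406 + 1276 = 5682
206 + 18 = 224;  1276 + 224 = 1500;  5682 + 1500 = 7182
224 + 18 = 242;  1500 + 242 = 1742;  7182 + 1742 = 8924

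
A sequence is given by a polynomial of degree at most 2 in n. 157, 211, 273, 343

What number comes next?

421

D1: 54, 62, 70
D2: 8, 8
Second differences constant at 8.
70 + 8 = 78;  343 + 78 = 421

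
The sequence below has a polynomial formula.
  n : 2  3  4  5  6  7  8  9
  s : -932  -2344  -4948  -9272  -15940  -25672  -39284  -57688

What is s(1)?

Δ: -1412  -2604  -4324  -6668  -9732  -13612  -18404
Δ²: -1192  -1720  -2344  -3064  -3880  -4792
Δ³: -528  -624  -720  -816  -912
Δ⁴: -96  -96  -96  -96
The fourth differences are constant at -96.
Work back: -528 + 96 = -432;  -1192 + 432 = -760;  -1412 + 760 = -652;  -932 + 652 = -280

-280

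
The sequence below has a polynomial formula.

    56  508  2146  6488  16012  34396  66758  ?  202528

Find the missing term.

Using the first 7 terms:
452, 1638, 4342, 9524, 18384, 32362
1186, 2704, 5182, 8860, 13978
1518, 2478, 3678, 5118
960, 1200, 1440
240, 240
Constant fifth difference = 240.
Extend forward: 1440 + 240 = 1680;  5118 + 1680 = 6798;  13978 + 6798 = 20776;  32362 + 20776 = 53138;  66758 + 53138 = 119896

119896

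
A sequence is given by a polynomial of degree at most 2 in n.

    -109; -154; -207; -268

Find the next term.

Δ: -45, -53, -61
Δ²: -8, -8
Constant second difference = -8, so extend:
-61 − 8 = -69;  -268 − 69 = -337

-337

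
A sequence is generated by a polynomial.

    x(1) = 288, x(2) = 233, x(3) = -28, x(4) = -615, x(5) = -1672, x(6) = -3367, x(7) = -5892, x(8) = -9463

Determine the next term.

-55  -261  -587  -1057  -1695  -2525  -3571
-206  -326  -470  -638  -830  -1046
-120  -144  -168  -192  -216
-24  -24  -24  -24
The fourth differences are constant (-24).
-216 − 24 = -240;  -1046 − 240 = -1286;  -3571 − 1286 = -4857;  -9463 − 4857 = -14320

-14320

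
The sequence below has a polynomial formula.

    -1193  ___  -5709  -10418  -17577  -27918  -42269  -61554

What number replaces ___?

-2814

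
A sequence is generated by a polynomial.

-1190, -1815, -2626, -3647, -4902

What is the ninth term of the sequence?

-12742

Δ: -625 , -811 , -1021 , -1255
Δ²: -186 , -210 , -234
Δ³: -24 , -24
The third differences are constant (-24).
-234 − 24 = -258;  -1255 − 258 = -1513;  -4902 − 1513 = -6415
-258 − 24 = -282;  -1513 − 282 = -1795;  -6415 − 1795 = -8210
-282 − 24 = -306;  -1795 − 306 = -2101;  -8210 − 2101 = -10311
-306 − 24 = -330;  -2101 − 330 = -2431;  -10311 − 2431 = -12742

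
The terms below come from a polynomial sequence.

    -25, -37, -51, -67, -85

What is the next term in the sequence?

First differences: -12, -14, -16, -18
Second differences: -2, -2, -2
Constant second difference = -2, so extend:
-18 − 2 = -20;  -85 − 20 = -105

-105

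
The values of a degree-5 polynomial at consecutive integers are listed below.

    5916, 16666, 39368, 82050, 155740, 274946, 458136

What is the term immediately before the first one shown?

D1: 10750, 22702, 42682, 73690, 119206, 183190
D2: 11952, 19980, 31008, 45516, 63984
D3: 8028, 11028, 14508, 18468
D4: 3000, 3480, 3960
D5: 480, 480
The fifth differences are constant at 480.
Work back: 3000 − 480 = 2520;  8028 − 2520 = 5508;  11952 − 5508 = 6444;  10750 − 6444 = 4306;  5916 − 4306 = 1610

1610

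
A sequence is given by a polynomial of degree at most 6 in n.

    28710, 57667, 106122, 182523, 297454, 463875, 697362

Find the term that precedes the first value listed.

First differences: 28957, 48455, 76401, 114931, 166421, 233487
Second differences: 19498, 27946, 38530, 51490, 67066
Third differences: 8448, 10584, 12960, 15576
Fourth differences: 2136, 2376, 2616
Fifth differences: 240, 240
The fifth differences are constant at 240.
Work back: 2136 − 240 = 1896;  8448 − 1896 = 6552;  19498 − 6552 = 12946;  28957 − 12946 = 16011;  28710 − 16011 = 12699

12699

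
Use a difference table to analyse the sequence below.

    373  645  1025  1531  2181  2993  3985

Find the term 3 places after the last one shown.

First differences: 272  380  506  650  812  992
Second differences: 108  126  144  162  180
Third differences: 18  18  18  18
The third differences are constant (18).
180 + 18 = 198;  992 + 198 = 1190;  3985 + 1190 = 5175
198 + 18 = 216;  1190 + 216 = 1406;  5175 + 1406 = 6581
216 + 18 = 234;  1406 + 234 = 1640;  6581 + 1640 = 8221

8221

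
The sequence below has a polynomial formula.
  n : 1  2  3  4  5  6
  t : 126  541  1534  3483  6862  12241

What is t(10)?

68517

Δ: 415, 993, 1949, 3379, 5379
Δ²: 578, 956, 1430, 2000
Δ³: 378, 474, 570
Δ⁴: 96, 96
Constant fourth difference = 96, so extend:
570 + 96 = 666;  2000 + 666 = 2666;  5379 + 2666 = 8045;  12241 + 8045 = 20286
666 + 96 = 762;  2666 + 762 = 3428;  8045 + 3428 = 11473;  20286 + 11473 = 31759
762 + 96 = 858;  3428 + 858 = 4286;  11473 + 4286 = 15759;  31759 + 15759 = 47518
858 + 96 = 954;  4286 + 954 = 5240;  15759 + 5240 = 20999;  47518 + 20999 = 68517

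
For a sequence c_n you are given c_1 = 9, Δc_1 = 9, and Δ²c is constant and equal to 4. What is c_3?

31

Build the table forward from the leading diagonal:
Second differences: 4, 4, 4
First differences: 9, 13, 17
c: 9, 18, 31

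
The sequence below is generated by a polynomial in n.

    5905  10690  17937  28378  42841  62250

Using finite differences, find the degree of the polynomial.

4

First differences: 4785, 7247, 10441, 14463, 19409
Second differences: 2462, 3194, 4022, 4946
Third differences: 732, 828, 924
Fourth differences: 96, 96
The fourth differences are constant, so the polynomial has degree 4.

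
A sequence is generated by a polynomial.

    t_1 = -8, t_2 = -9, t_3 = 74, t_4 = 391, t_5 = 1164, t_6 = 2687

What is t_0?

-1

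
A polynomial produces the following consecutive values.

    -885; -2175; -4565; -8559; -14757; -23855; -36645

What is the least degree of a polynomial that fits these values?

4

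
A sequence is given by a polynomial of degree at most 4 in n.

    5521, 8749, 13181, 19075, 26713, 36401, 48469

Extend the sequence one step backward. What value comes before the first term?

3263

3228  4432  5894  7638  9688  12068
1204  1462  1744  2050  2380
258  282  306  330
24  24  24
The fourth differences are constant at 24.
Work back: 258 − 24 = 234;  1204 − 234 = 970;  3228 − 970 = 2258;  5521 − 2258 = 3263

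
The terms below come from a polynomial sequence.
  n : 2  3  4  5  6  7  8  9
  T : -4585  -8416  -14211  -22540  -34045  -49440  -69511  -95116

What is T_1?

-2220

-3831, -5795, -8329, -11505, -15395, -20071, -25605
-1964, -2534, -3176, -3890, -4676, -5534
-570, -642, -714, -786, -858
-72, -72, -72, -72
The fourth differences are constant at -72.
Work back: -570 + 72 = -498;  -1964 + 498 = -1466;  -3831 + 1466 = -2365;  -4585 + 2365 = -2220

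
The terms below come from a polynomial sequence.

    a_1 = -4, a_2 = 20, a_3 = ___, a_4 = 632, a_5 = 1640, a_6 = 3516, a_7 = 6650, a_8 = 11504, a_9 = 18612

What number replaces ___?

Using the last 6 terms:
Δ: 1008  1876  3134  4854  7108
Δ²: 868  1258  1720  2254
Δ³: 390  462  534
Δ⁴: 72  72
Constant fourth difference = 72.
Extend backward: 390 − 72 = 318;  868 − 318 = 550;  1008 − 550 = 458;  632 − 458 = 174

174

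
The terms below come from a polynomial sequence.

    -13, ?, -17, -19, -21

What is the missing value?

-15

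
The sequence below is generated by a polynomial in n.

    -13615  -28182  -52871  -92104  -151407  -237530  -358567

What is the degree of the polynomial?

5

Δ: -14567, -24689, -39233, -59303, -86123, -121037
Δ²: -10122, -14544, -20070, -26820, -34914
Δ³: -4422, -5526, -6750, -8094
Δ⁴: -1104, -1224, -1344
Δ⁵: -120, -120
The fifth differences are constant, so the polynomial has degree 5.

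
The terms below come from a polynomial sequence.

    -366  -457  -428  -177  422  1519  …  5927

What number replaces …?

3288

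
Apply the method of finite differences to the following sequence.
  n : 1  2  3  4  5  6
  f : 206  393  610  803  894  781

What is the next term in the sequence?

D1: 187, 217, 193, 91, -113
D2: 30, -24, -102, -204
D3: -54, -78, -102
D4: -24, -24
The fourth differences are constant (-24).
-102 − 24 = -126;  -204 − 126 = -330;  -113 − 330 = -443;  781 − 443 = 338

338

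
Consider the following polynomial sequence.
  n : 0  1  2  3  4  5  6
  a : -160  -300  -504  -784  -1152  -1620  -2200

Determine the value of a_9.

-4732

Δ: -140, -204, -280, -368, -468, -580
Δ²: -64, -76, -88, -100, -112
Δ³: -12, -12, -12, -12
Constant third difference = -12, so extend:
-112 − 12 = -124;  -580 − 124 = -704;  -2200 − 704 = -2904
-124 − 12 = -136;  -704 − 136 = -840;  -2904 − 840 = -3744
-136 − 12 = -148;  -840 − 148 = -988;  -3744 − 988 = -4732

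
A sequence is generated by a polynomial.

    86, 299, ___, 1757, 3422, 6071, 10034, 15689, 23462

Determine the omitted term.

794

Using the last 6 terms:
First differences: 1665  2649  3963  5655  7773
Second differences: 984  1314  1692  2118
Third differences: 330  378  426
Fourth differences: 48  48
Constant fourth difference = 48.
Extend backward: 330 − 48 = 282;  984 − 282 = 702;  1665 − 702 = 963;  1757 − 963 = 794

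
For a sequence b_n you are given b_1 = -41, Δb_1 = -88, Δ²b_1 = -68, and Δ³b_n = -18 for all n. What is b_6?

-1341

Build the table forward from the leading diagonal:
D3: -18, -18, -18, -18, -18, -18
D2: -68, -86, -104, -122, -140, -158
D1: -88, -156, -242, -346, -468, -608
b: -41, -129, -285, -527, -873, -1341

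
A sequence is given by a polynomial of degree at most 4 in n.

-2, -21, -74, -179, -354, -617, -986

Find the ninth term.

First differences: -19 , -53 , -105 , -175 , -263 , -369
Second differences: -34 , -52 , -70 , -88 , -106
Third differences: -18 , -18 , -18 , -18
The third differences are constant (-18).
-106 − 18 = -124;  -369 − 124 = -493;  -986 − 493 = -1479
-124 − 18 = -142;  -493 − 142 = -635;  -1479 − 635 = -2114

-2114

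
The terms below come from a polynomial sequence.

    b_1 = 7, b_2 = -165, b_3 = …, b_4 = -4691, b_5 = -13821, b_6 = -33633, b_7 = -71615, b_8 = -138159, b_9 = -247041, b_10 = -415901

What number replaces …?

-1179

Using the last 7 terms:
-9130, -19812, -37982, -66544, -108882, -168860
-10682, -18170, -28562, -42338, -59978
-7488, -10392, -13776, -17640
-2904, -3384, -3864
-480, -480
Constant fifth difference = -480.
Extend backward: -2904 + 480 = -2424;  -7488 + 2424 = -5064;  -10682 + 5064 = -5618;  -9130 + 5618 = -3512;  -4691 + 3512 = -1179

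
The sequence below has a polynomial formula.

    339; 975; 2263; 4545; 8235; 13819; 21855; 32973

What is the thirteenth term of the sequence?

636, 1288, 2282, 3690, 5584, 8036, 11118
652, 994, 1408, 1894, 2452, 3082
342, 414, 486, 558, 630
72, 72, 72, 72
The fourth differences are constant (72).
630 + 72 = 702;  3082 + 702 = 3784;  11118 + 3784 = 14902;  32973 + 14902 = 47875
702 + 72 = 774;  3784 + 774 = 4558;  14902 + 4558 = 19460;  47875 + 19460 = 67335
774 + 72 = 846;  4558 + 846 = 5404;  19460 + 5404 = 24864;  67335 + 24864 = 92199
846 + 72 = 918;  5404 + 918 = 6322;  24864 + 6322 = 31186;  92199 + 31186 = 123385
918 + 72 = 990;  6322 + 990 = 7312;  31186 + 7312 = 38498;  123385 + 38498 = 161883

161883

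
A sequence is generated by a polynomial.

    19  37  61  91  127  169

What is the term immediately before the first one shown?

18  24  30  36  42
6  6  6  6
The second differences are constant at 6.
Work back: 18 − 6 = 12;  19 − 12 = 7

7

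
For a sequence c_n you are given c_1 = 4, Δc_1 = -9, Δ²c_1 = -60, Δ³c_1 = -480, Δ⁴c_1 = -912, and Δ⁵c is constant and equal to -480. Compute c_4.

-683

Build the table forward from the leading diagonal:
Δ⁵: -480  -480  -480  -480
Δ⁴: -912  -1392  -1872  -2352
Δ³: -480  -1392  -2784  -4656
Δ²: -60  -540  -1932  -4716
Δ: -9  -69  -609  -2541
c: 4  -5  -74  -683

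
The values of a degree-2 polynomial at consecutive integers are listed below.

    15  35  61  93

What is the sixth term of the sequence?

175

First differences: 20, 26, 32
Second differences: 6, 6
Constant second difference = 6, so extend:
32 + 6 = 38;  93 + 38 = 131
38 + 6 = 44;  131 + 44 = 175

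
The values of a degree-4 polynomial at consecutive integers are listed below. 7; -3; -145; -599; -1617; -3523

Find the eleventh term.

-42753

Δ: -10 , -142 , -454 , -1018 , -1906
Δ²: -132 , -312 , -564 , -888
Δ³: -180 , -252 , -324
Δ⁴: -72 , -72
Fourth differences constant at -72.
-324 − 72 = -396;  -888 − 396 = -1284;  -1906 − 1284 = -3190;  -3523 − 3190 = -6713
-396 − 72 = -468;  -1284 − 468 = -1752;  -3190 − 1752 = -4942;  -6713 − 4942 = -11655
-468 − 72 = -540;  -1752 − 540 = -2292;  -4942 − 2292 = -7234;  -11655 − 7234 = -18889
-540 − 72 = -612;  -2292 − 612 = -2904;  -7234 − 2904 = -10138;  -18889 − 10138 = -29027
-612 − 72 = -684;  -2904 − 684 = -3588;  -10138 − 3588 = -13726;  -29027 − 13726 = -42753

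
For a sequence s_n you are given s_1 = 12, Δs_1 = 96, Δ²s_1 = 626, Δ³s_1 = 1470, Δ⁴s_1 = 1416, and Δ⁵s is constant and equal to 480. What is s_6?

Build the table forward from the leading diagonal:
Fifth differences: 480, 480, 480, 480, 480, 480
Fourth differences: 1416, 1896, 2376, 2856, 3336, 3816
Third differences: 1470, 2886, 4782, 7158, 10014, 13350
Second differences: 626, 2096, 4982, 9764, 16922, 26936
First differences: 96, 722, 2818, 7800, 17564, 34486
s: 12, 108, 830, 3648, 11448, 29012

29012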